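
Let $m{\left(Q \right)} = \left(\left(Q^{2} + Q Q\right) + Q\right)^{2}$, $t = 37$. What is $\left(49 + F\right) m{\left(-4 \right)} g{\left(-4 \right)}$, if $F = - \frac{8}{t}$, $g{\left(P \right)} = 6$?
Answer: $\frac{8490720}{37} \approx 2.2948 \cdot 10^{5}$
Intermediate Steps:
$m{\left(Q \right)} = \left(Q + 2 Q^{2}\right)^{2}$ ($m{\left(Q \right)} = \left(\left(Q^{2} + Q^{2}\right) + Q\right)^{2} = \left(2 Q^{2} + Q\right)^{2} = \left(Q + 2 Q^{2}\right)^{2}$)
$F = - \frac{8}{37} \approx -0.21622$
$\left(49 + F\right) m{\left(-4 \right)} g{\left(-4 \right)} = \left(49 - \frac{8}{37}\right) \left(-4\right)^{2} \left(1 + 2 \left(-4\right)\right)^{2} \cdot 6 = \frac{1805 \cdot 16 \left(1 - 8\right)^{2}}{37} \cdot 6 = \frac{1805 \cdot 16 \left(-7\right)^{2}}{37} \cdot 6 = \frac{1805 \cdot 16 \cdot 49}{37} \cdot 6 = \frac{1805}{37} \cdot 784 \cdot 6 = \frac{1415120}{37} \cdot 6 = \frac{8490720}{37}$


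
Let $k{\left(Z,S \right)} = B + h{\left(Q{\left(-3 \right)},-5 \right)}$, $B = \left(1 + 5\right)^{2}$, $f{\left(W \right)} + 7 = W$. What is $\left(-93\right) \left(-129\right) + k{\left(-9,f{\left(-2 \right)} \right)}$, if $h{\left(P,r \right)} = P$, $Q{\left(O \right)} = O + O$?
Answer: $12027$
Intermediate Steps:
$Q{\left(O \right)} = 2 O$
$f{\left(W \right)} = -7 + W$
$B = 36$ ($B = 6^{2} = 36$)
$k{\left(Z,S \right)} = 30$ ($k{\left(Z,S \right)} = 36 + 2 \left(-3\right) = 36 - 6 = 30$)
$\left(-93\right) \left(-129\right) + k{\left(-9,f{\left(-2 \right)} \right)} = \left(-93\right) \left(-129\right) + 30 = 11997 + 30 = 12027$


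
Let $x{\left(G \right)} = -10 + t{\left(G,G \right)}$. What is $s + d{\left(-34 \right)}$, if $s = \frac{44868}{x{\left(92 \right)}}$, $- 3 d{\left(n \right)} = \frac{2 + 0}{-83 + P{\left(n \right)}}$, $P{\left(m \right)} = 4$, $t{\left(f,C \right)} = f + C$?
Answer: $\frac{1772344}{6873} \approx 257.87$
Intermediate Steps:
$t{\left(f,C \right)} = C + f$
$x{\left(G \right)} = -10 + 2 G$ ($x{\left(G \right)} = -10 + \left(G + G\right) = -10 + 2 G$)
$d{\left(n \right)} = \frac{2}{237}$ ($d{\left(n \right)} = - \frac{\left(2 + 0\right) \frac{1}{-83 + 4}}{3} = - \frac{2 \frac{1}{-79}}{3} = - \frac{2 \left(- \frac{1}{79}\right)}{3} = \left(- \frac{1}{3}\right) \left(- \frac{2}{79}\right) = \frac{2}{237}$)
$s = \frac{7478}{29}$ ($s = \frac{44868}{-10 + 2 \cdot 92} = \frac{44868}{-10 + 184} = \frac{44868}{174} = 44868 \cdot \frac{1}{174} = \frac{7478}{29} \approx 257.86$)
$s + d{\left(-34 \right)} = \frac{7478}{29} + \frac{2}{237} = \frac{1772344}{6873}$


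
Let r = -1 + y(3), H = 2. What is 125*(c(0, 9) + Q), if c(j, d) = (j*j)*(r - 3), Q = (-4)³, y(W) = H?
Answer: -8000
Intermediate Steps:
y(W) = 2
r = 1 (r = -1 + 2 = 1)
Q = -64
c(j, d) = -2*j² (c(j, d) = (j*j)*(1 - 3) = j²*(-2) = -2*j²)
125*(c(0, 9) + Q) = 125*(-2*0² - 64) = 125*(-2*0 - 64) = 125*(0 - 64) = 125*(-64) = -8000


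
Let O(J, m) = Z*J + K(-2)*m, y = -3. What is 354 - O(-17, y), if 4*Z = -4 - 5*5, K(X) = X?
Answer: 899/4 ≈ 224.75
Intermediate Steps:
Z = -29/4 (Z = (-4 - 5*5)/4 = (-4 - 25)/4 = (1/4)*(-29) = -29/4 ≈ -7.2500)
O(J, m) = -2*m - 29*J/4 (O(J, m) = -29*J/4 - 2*m = -2*m - 29*J/4)
354 - O(-17, y) = 354 - (-2*(-3) - 29/4*(-17)) = 354 - (6 + 493/4) = 354 - 1*517/4 = 354 - 517/4 = 899/4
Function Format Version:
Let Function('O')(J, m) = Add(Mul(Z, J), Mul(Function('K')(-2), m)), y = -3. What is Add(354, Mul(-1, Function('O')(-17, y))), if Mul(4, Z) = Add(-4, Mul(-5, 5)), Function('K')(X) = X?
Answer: Rational(899, 4) ≈ 224.75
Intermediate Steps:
Z = Rational(-29, 4) (Z = Mul(Rational(1, 4), Add(-4, Mul(-5, 5))) = Mul(Rational(1, 4), Add(-4, -25)) = Mul(Rational(1, 4), -29) = Rational(-29, 4) ≈ -7.2500)
Function('O')(J, m) = Add(Mul(-2, m), Mul(Rational(-29, 4), J)) (Function('O')(J, m) = Add(Mul(Rational(-29, 4), J), Mul(-2, m)) = Add(Mul(-2, m), Mul(Rational(-29, 4), J)))
Add(354, Mul(-1, Function('O')(-17, y))) = Add(354, Mul(-1, Add(Mul(-2, -3), Mul(Rational(-29, 4), -17)))) = Add(354, Mul(-1, Add(6, Rational(493, 4)))) = Add(354, Mul(-1, Rational(517, 4))) = Add(354, Rational(-517, 4)) = Rational(899, 4)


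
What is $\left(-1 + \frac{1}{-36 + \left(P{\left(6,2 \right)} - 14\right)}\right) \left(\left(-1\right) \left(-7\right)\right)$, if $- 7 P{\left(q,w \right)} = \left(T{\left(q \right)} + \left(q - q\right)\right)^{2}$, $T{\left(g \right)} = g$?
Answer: $- \frac{2751}{386} \approx -7.1269$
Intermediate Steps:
$P{\left(q,w \right)} = - \frac{q^{2}}{7}$ ($P{\left(q,w \right)} = - \frac{\left(q + \left(q - q\right)\right)^{2}}{7} = - \frac{\left(q + 0\right)^{2}}{7} = - \frac{q^{2}}{7}$)
$\left(-1 + \frac{1}{-36 + \left(P{\left(6,2 \right)} - 14\right)}\right) \left(\left(-1\right) \left(-7\right)\right) = \left(-1 + \frac{1}{-36 - \left(14 + \frac{6^{2}}{7}\right)}\right) \left(\left(-1\right) \left(-7\right)\right) = \left(-1 + \frac{1}{-36 - \frac{134}{7}}\right) 7 = \left(-1 + \frac{1}{- \frac{386}{7}}\right) 7 = \left(-1 - \frac{7}{386}\right) 7 = \left(- \frac{393}{386}\right) 7 = - \frac{2751}{386}$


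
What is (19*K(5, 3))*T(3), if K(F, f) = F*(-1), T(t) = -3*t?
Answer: 855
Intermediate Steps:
K(F, f) = -F
(19*K(5, 3))*T(3) = (19*(-1*5))*(-3*3) = (19*(-5))*(-9) = -95*(-9) = 855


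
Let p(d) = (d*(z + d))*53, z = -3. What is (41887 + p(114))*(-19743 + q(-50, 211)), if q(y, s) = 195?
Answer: -13928907852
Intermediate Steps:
p(d) = 53*d*(-3 + d) (p(d) = (d*(-3 + d))*53 = 53*d*(-3 + d))
(41887 + p(114))*(-19743 + q(-50, 211)) = (41887 + 53*114*(-3 + 114))*(-19743 + 195) = (41887 + 53*114*111)*(-19548) = (41887 + 670662)*(-19548) = 712549*(-19548) = -13928907852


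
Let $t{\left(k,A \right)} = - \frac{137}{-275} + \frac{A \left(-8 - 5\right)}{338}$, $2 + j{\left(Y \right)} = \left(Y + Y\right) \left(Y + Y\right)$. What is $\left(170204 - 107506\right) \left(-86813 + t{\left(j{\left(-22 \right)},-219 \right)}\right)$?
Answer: $- \frac{19456730610887}{3575} \approx -5.4424 \cdot 10^{9}$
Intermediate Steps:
$j{\left(Y \right)} = -2 + 4 Y^{2}$ ($j{\left(Y \right)} = -2 + \left(Y + Y\right) \left(Y + Y\right) = -2 + 2 Y 2 Y = -2 + 4 Y^{2}$)
$t{\left(k,A \right)} = \frac{137}{275} - \frac{A}{26}$ ($t{\left(k,A \right)} = \left(-137\right) \left(- \frac{1}{275}\right) + A \left(-13\right) \frac{1}{338} = \frac{137}{275} + - 13 A \frac{1}{338} = \frac{137}{275} - \frac{A}{26}$)
$\left(170204 - 107506\right) \left(-86813 + t{\left(j{\left(-22 \right)},-219 \right)}\right) = \left(170204 - 107506\right) \left(-86813 + \left(\frac{137}{275} - - \frac{219}{26}\right)\right) = 62698 \left(-86813 + \left(\frac{137}{275} + \frac{219}{26}\right)\right) = 62698 \left(-86813 + \frac{63787}{7150}\right) = 62698 \left(- \frac{620649163}{7150}\right) = - \frac{19456730610887}{3575}$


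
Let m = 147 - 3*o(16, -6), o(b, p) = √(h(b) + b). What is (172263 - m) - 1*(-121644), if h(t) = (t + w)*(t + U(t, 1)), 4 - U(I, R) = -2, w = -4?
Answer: 293760 + 6*√70 ≈ 2.9381e+5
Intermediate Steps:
U(I, R) = 6 (U(I, R) = 4 - 1*(-2) = 4 + 2 = 6)
h(t) = (-4 + t)*(6 + t) (h(t) = (t - 4)*(t + 6) = (-4 + t)*(6 + t))
o(b, p) = √(-24 + b² + 3*b) (o(b, p) = √((-24 + b² + 2*b) + b) = √(-24 + b² + 3*b))
m = 147 - 6*√70 (m = 147 - 3*√(-24 + 16² + 3*16) = 147 - 3*√(-24 + 256 + 48) = 147 - 6*√70 ≈ 96.800)
(172263 - m) - 1*(-121644) = (172263 - (147 - 6*√70)) - 1*(-121644) = (172263 + (-147 + 6*√70)) + 121644 = (172116 + 6*√70) + 121644 = 293760 + 6*√70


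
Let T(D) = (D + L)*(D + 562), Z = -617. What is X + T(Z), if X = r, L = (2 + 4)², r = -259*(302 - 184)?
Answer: 1393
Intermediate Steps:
r = -30562 (r = -259*118 = -30562)
L = 36 (L = 6² = 36)
X = -30562
T(D) = (36 + D)*(562 + D) (T(D) = (D + 36)*(D + 562) = (36 + D)*(562 + D))
X + T(Z) = -30562 + (20232 + (-617)² + 598*(-617)) = -30562 + (20232 + 380689 - 368966) = -30562 + 31955 = 1393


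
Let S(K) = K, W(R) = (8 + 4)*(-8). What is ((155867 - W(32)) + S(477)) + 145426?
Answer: 301866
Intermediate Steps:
W(R) = -96 (W(R) = 12*(-8) = -96)
((155867 - W(32)) + S(477)) + 145426 = ((155867 - 1*(-96)) + 477) + 145426 = ((155867 + 96) + 477) + 145426 = (155963 + 477) + 145426 = 156440 + 145426 = 301866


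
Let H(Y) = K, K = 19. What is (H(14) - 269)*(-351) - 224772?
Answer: -137022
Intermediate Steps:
H(Y) = 19
(H(14) - 269)*(-351) - 224772 = (19 - 269)*(-351) - 224772 = -250*(-351) - 224772 = 87750 - 224772 = -137022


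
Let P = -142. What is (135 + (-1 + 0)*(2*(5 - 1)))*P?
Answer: -18034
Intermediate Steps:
(135 + (-1 + 0)*(2*(5 - 1)))*P = (135 + (-1 + 0)*(2*(5 - 1)))*(-142) = (135 - 2*4)*(-142) = (135 - 1*8)*(-142) = (135 - 8)*(-142) = 127*(-142) = -18034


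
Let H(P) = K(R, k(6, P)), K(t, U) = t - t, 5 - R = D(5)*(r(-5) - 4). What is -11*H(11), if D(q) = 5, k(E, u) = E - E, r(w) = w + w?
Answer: 0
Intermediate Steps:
r(w) = 2*w
k(E, u) = 0
R = 75 (R = 5 - 5*(2*(-5) - 4) = 5 - 5*(-10 - 4) = 5 - 5*(-14) = 5 - 1*(-70) = 5 + 70 = 75)
K(t, U) = 0
H(P) = 0
-11*H(11) = -11*0 = 0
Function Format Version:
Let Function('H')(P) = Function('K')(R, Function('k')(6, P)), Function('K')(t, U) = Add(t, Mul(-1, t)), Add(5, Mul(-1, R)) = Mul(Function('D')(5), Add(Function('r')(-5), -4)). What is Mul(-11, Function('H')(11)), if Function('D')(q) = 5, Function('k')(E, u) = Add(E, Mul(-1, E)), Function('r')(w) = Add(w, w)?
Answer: 0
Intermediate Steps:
Function('r')(w) = Mul(2, w)
Function('k')(E, u) = 0
R = 75 (R = Add(5, Mul(-1, Mul(5, Add(Mul(2, -5), -4)))) = Add(5, Mul(-1, Mul(5, Add(-10, -4)))) = Add(5, Mul(-1, Mul(5, -14))) = Add(5, Mul(-1, -70)) = Add(5, 70) = 75)
Function('K')(t, U) = 0
Function('H')(P) = 0
Mul(-11, Function('H')(11)) = Mul(-11, 0) = 0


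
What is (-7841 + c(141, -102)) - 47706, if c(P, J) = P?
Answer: -55406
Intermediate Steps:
(-7841 + c(141, -102)) - 47706 = (-7841 + 141) - 47706 = -7700 - 47706 = -55406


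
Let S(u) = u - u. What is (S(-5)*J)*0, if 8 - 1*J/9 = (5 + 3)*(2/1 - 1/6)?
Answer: 0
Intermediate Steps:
S(u) = 0
J = -60 (J = 72 - 9*(5 + 3)*(2/1 - 1/6) = 72 - 72*(2*1 - 1*⅙) = 72 - 72*(2 - ⅙) = 72 - 72*11/6 = 72 - 9*44/3 = 72 - 132 = -60)
(S(-5)*J)*0 = (0*(-60))*0 = 0*0 = 0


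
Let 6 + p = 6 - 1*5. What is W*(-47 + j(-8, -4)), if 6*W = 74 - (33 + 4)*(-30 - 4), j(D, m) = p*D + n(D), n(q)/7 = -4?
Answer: -7770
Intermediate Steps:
p = -5 (p = -6 + (6 - 1*5) = -6 + (6 - 5) = -6 + 1 = -5)
n(q) = -28 (n(q) = 7*(-4) = -28)
j(D, m) = -28 - 5*D (j(D, m) = -5*D - 28 = -28 - 5*D)
W = 222 (W = (74 - (33 + 4)*(-30 - 4))/6 = (74 - 37*(-34))/6 = (74 - 1*(-1258))/6 = (74 + 1258)/6 = (1/6)*1332 = 222)
W*(-47 + j(-8, -4)) = 222*(-47 + (-28 - 5*(-8))) = 222*(-47 + (-28 + 40)) = 222*(-47 + 12) = 222*(-35) = -7770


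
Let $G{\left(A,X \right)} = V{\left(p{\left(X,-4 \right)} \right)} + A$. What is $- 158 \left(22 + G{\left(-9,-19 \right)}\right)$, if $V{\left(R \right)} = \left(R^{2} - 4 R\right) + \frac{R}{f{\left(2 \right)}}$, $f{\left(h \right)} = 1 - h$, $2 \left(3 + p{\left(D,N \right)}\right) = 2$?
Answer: $-4266$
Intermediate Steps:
$p{\left(D,N \right)} = -2$ ($p{\left(D,N \right)} = -3 + \frac{1}{2} \cdot 2 = -3 + 1 = -2$)
$V{\left(R \right)} = R^{2} - 5 R$ ($V{\left(R \right)} = \left(R^{2} - 4 R\right) + \frac{R}{1 - 2} = \left(R^{2} - 4 R\right) + \frac{R}{-1} = \left(R^{2} - 4 R\right) + R \left(-1\right) = \left(R^{2} - 4 R\right) - R = R^{2} - 5 R$)
$G{\left(A,X \right)} = 14 + A$ ($G{\left(A,X \right)} = - 2 \left(-5 - 2\right) + A = \left(-2\right) \left(-7\right) + A = 14 + A$)
$- 158 \left(22 + G{\left(-9,-19 \right)}\right) = - 158 \left(22 + \left(14 - 9\right)\right) = - 158 \left(22 + 5\right) = \left(-158\right) 27 = -4266$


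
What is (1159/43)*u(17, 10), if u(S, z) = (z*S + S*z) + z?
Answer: 405650/43 ≈ 9433.7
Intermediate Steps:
u(S, z) = z + 2*S*z (u(S, z) = (S*z + S*z) + z = 2*S*z + z = z + 2*S*z)
(1159/43)*u(17, 10) = (1159/43)*(10*(1 + 2*17)) = (1159*(1/43))*(10*(1 + 34)) = 1159*(10*35)/43 = (1159/43)*350 = 405650/43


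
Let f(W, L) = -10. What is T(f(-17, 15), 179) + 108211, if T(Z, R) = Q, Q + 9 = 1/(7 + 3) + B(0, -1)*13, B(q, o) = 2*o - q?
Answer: 1081761/10 ≈ 1.0818e+5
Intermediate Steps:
B(q, o) = -q + 2*o
Q = -349/10 (Q = -9 + (1/(7 + 3) + (-1*0 + 2*(-1))*13) = -9 + (1/10 + (0 - 2)*13) = -9 + (⅒ - 2*13) = -9 + (⅒ - 26) = -9 - 259/10 = -349/10 ≈ -34.900)
T(Z, R) = -349/10
T(f(-17, 15), 179) + 108211 = -349/10 + 108211 = 1081761/10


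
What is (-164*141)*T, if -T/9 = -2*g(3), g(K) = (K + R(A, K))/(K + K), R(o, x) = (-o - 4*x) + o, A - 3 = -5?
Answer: 624348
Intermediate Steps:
A = -2 (A = 3 - 5 = -2)
R(o, x) = -4*x
g(K) = -3/2 (g(K) = (K - 4*K)/(K + K) = (-3*K)/((2*K)) = (-3*K)*(1/(2*K)) = -3/2)
T = -27 (T = -(-18)*(-3)/2 = -9*3 = -27)
(-164*141)*T = -164*141*(-27) = -23124*(-27) = 624348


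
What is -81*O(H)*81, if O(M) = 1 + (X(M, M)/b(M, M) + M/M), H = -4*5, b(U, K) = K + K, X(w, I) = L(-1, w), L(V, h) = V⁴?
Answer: -518319/40 ≈ -12958.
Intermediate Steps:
X(w, I) = 1 (X(w, I) = (-1)⁴ = 1)
b(U, K) = 2*K
H = -20
O(M) = 2 + 1/(2*M) (O(M) = 1 + (1/(2*M) + M/M) = 1 + (1*(1/(2*M)) + 1) = 1 + (1/(2*M) + 1) = 1 + (1 + 1/(2*M)) = 2 + 1/(2*M))
-81*O(H)*81 = -81*(2 + (½)/(-20))*81 = -81*(2 + (½)*(-1/20))*81 = -81*(2 - 1/40)*81 = -81*79/40*81 = -6399/40*81 = -518319/40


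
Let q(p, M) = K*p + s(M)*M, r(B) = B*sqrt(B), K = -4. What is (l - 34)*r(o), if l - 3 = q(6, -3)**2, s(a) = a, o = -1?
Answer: -194*I ≈ -194.0*I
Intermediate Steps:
r(B) = B**(3/2)
q(p, M) = M**2 - 4*p (q(p, M) = -4*p + M*M = -4*p + M**2 = M**2 - 4*p)
l = 228 (l = 3 + ((-3)**2 - 4*6)**2 = 3 + (9 - 24)**2 = 3 + (-15)**2 = 3 + 225 = 228)
(l - 34)*r(o) = (228 - 34)*(-1)**(3/2) = 194*(-I) = -194*I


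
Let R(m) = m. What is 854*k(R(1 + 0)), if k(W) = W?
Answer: 854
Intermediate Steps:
854*k(R(1 + 0)) = 854*(1 + 0) = 854*1 = 854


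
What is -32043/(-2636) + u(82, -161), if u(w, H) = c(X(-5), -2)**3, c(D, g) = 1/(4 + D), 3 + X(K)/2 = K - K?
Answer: 63427/5272 ≈ 12.031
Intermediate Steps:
X(K) = -6 (X(K) = -6 + 2*(K - K) = -6 + 2*0 = -6 + 0 = -6)
u(w, H) = -1/8 (u(w, H) = (1/(4 - 6))**3 = (1/(-2))**3 = (-1/2)**3 = -1/8)
-32043/(-2636) + u(82, -161) = -32043/(-2636) - 1/8 = -32043*(-1/2636) - 1/8 = 32043/2636 - 1/8 = 63427/5272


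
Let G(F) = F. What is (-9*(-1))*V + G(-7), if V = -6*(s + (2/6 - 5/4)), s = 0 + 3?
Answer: -239/2 ≈ -119.50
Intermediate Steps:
s = 3
V = -25/2 (V = -6*(3 + (2/6 - 5/4)) = -6*(3 + (2*(⅙) - 5*¼)) = -6*(3 + (⅓ - 5/4)) = -6*(3 - 11/12) = -6*25/12 = -25/2 ≈ -12.500)
(-9*(-1))*V + G(-7) = -9*(-1)*(-25/2) - 7 = 9*(-25/2) - 7 = -225/2 - 7 = -239/2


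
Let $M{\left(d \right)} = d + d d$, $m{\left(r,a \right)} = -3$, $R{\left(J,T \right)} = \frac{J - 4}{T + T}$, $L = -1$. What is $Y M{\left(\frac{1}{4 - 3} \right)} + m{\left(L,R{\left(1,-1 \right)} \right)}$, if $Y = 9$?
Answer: $15$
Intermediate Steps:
$R{\left(J,T \right)} = \frac{-4 + J}{2 T}$
$M{\left(d \right)} = d + d^{2}$
$Y M{\left(\frac{1}{4 - 3} \right)} + m{\left(L,R{\left(1,-1 \right)} \right)} = 9 \frac{1 + \frac{1}{4 - 3}}{4 - 3} - 3 = 9 \frac{1 + 1^{-1}}{1} - 3 = 9 \cdot 1 \left(1 + 1\right) - 3 = 9 \cdot 1 \cdot 2 - 3 = 9 \cdot 2 - 3 = 18 - 3 = 15$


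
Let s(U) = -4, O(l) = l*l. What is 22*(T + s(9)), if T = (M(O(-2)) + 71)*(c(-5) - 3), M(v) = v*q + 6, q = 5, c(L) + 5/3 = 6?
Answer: 8272/3 ≈ 2757.3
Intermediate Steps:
O(l) = l**2
c(L) = 13/3 (c(L) = -5/3 + 6 = 13/3)
M(v) = 6 + 5*v (M(v) = v*5 + 6 = 5*v + 6 = 6 + 5*v)
T = 388/3 (T = ((6 + 5*(-2)**2) + 71)*(13/3 - 3) = ((6 + 5*4) + 71)*(4/3) = ((6 + 20) + 71)*(4/3) = (26 + 71)*(4/3) = 97*(4/3) = 388/3 ≈ 129.33)
22*(T + s(9)) = 22*(388/3 - 4) = 22*(376/3) = 8272/3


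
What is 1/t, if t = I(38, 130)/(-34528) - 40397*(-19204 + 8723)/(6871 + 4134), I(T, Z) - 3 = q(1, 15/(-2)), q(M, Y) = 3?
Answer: 189990320/7309594088633 ≈ 2.5992e-5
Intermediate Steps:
I(T, Z) = 6 (I(T, Z) = 3 + 3 = 6)
t = 7309594088633/189990320 (t = 6/(-34528) - 40397*(-19204 + 8723)/(6871 + 4134) = 6*(-1/34528) - 40397/(11005/(-10481)) = -3/17264 - 40397/(11005*(-1/10481)) = -3/17264 - 40397/(-11005/10481) = -3/17264 - 40397*(-10481/11005) = -3/17264 + 423400957/11005 = 7309594088633/189990320 ≈ 38474.)
1/t = 1/(7309594088633/189990320) = 189990320/7309594088633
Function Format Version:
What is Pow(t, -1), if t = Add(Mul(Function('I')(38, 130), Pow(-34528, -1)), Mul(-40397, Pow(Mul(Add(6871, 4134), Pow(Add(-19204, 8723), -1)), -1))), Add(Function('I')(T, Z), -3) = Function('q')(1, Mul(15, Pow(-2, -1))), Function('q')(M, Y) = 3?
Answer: Rational(189990320, 7309594088633) ≈ 2.5992e-5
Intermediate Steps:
Function('I')(T, Z) = 6 (Function('I')(T, Z) = Add(3, 3) = 6)
t = Rational(7309594088633, 189990320) (t = Add(Mul(6, Pow(-34528, -1)), Mul(-40397, Pow(Mul(Add(6871, 4134), Pow(Add(-19204, 8723), -1)), -1))) = Add(Mul(6, Rational(-1, 34528)), Mul(-40397, Pow(Mul(11005, Pow(-10481, -1)), -1))) = Add(Rational(-3, 17264), Mul(-40397, Pow(Mul(11005, Rational(-1, 10481)), -1))) = Add(Rational(-3, 17264), Mul(-40397, Pow(Rational(-11005, 10481), -1))) = Add(Rational(-3, 17264), Mul(-40397, Rational(-10481, 11005))) = Add(Rational(-3, 17264), Rational(423400957, 11005)) = Rational(7309594088633, 189990320) ≈ 38474.)
Pow(t, -1) = Pow(Rational(7309594088633, 189990320), -1) = Rational(189990320, 7309594088633)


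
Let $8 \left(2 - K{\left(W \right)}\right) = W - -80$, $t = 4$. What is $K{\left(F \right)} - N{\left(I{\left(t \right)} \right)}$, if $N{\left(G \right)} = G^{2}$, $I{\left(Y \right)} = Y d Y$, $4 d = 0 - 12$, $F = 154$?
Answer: $- \frac{9325}{4} \approx -2331.3$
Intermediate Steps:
$d = -3$ ($d = \frac{0 - 12}{4} = \frac{1}{4} \left(-12\right) = -3$)
$I{\left(Y \right)} = - 3 Y^{2}$ ($I{\left(Y \right)} = Y \left(-3\right) Y = - 3 Y Y = - 3 Y^{2}$)
$K{\left(W \right)} = -8 - \frac{W}{8}$ ($K{\left(W \right)} = 2 - \frac{W - -80}{8} = 2 - \frac{W + 80}{8} = 2 - \frac{80 + W}{8} = 2 - \left(10 + \frac{W}{8}\right) = -8 - \frac{W}{8}$)
$K{\left(F \right)} - N{\left(I{\left(t \right)} \right)} = \left(-8 - \frac{77}{4}\right) - \left(- 3 \cdot 4^{2}\right)^{2} = \left(-8 - \frac{77}{4}\right) - \left(\left(-3\right) 16\right)^{2} = - \frac{109}{4} - \left(-48\right)^{2} = - \frac{109}{4} - 2304 = - \frac{9325}{4}$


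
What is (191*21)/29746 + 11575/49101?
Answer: 541254061/1460558346 ≈ 0.37058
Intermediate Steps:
(191*21)/29746 + 11575/49101 = 4011*(1/29746) + 11575*(1/49101) = 4011/29746 + 11575/49101 = 541254061/1460558346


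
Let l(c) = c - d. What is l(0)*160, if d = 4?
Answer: -640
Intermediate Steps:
l(c) = -4 + c (l(c) = c - 1*4 = c - 4 = -4 + c)
l(0)*160 = (-4 + 0)*160 = -4*160 = -640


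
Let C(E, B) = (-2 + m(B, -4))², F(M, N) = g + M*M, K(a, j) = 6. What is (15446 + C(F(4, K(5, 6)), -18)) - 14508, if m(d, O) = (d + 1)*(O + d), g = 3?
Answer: 139322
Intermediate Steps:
F(M, N) = 3 + M² (F(M, N) = 3 + M*M = 3 + M²)
m(d, O) = (1 + d)*(O + d)
C(E, B) = (-6 + B² - 3*B)² (C(E, B) = (-2 + (-4 + B + B² - 4*B))² = (-2 + (-4 + B² - 3*B))² = (-6 + B² - 3*B)²)
(15446 + C(F(4, K(5, 6)), -18)) - 14508 = (15446 + (6 - 1*(-18)² + 3*(-18))²) - 14508 = (15446 + (6 - 1*324 - 54)²) - 14508 = (15446 + (6 - 324 - 54)²) - 14508 = (15446 + (-372)²) - 14508 = (15446 + 138384) - 14508 = 153830 - 14508 = 139322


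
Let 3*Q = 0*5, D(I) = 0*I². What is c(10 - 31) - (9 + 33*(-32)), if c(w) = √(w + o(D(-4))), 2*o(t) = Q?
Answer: 1047 + I*√21 ≈ 1047.0 + 4.5826*I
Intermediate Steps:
D(I) = 0
Q = 0 (Q = (0*5)/3 = (⅓)*0 = 0)
o(t) = 0 (o(t) = (½)*0 = 0)
c(w) = √w (c(w) = √(w + 0) = √w)
c(10 - 31) - (9 + 33*(-32)) = √(10 - 31) - (9 + 33*(-32)) = √(-21) - (9 - 1056) = I*√21 - 1*(-1047) = I*√21 + 1047 = 1047 + I*√21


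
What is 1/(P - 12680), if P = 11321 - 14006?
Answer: -1/15365 ≈ -6.5083e-5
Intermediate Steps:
P = -2685
1/(P - 12680) = 1/(-2685 - 12680) = 1/(-15365) = -1/15365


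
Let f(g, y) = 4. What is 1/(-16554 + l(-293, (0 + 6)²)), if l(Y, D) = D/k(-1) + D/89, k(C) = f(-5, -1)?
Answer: -89/1472469 ≈ -6.0443e-5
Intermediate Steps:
k(C) = 4
l(Y, D) = 93*D/356 (l(Y, D) = D/4 + D/89 = 93*D/356)
1/(-16554 + l(-293, (0 + 6)²)) = 1/(-16554 + 93*(0 + 6)²/356) = 1/(-16554 + (93/356)*6²) = 1/(-16554 + (93/356)*36) = 1/(-16554 + 837/89) = 1/(-1472469/89) = -89/1472469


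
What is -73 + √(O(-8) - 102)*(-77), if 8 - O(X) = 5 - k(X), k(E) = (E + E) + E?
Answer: -73 - 77*I*√123 ≈ -73.0 - 853.97*I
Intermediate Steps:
k(E) = 3*E (k(E) = 2*E + E = 3*E)
O(X) = 3 + 3*X (O(X) = 8 - (5 - 3*X) = 8 + (-5 + 3*X) = 3 + 3*X)
-73 + √(O(-8) - 102)*(-77) = -73 + √((3 + 3*(-8)) - 102)*(-77) = -73 + √((3 - 24) - 102)*(-77) = -73 + √(-21 - 102)*(-77) = -73 + √(-123)*(-77) = -73 + (I*√123)*(-77) = -73 - 77*I*√123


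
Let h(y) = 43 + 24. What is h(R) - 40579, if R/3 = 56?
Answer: -40512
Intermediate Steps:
R = 168 (R = 3*56 = 168)
h(y) = 67
h(R) - 40579 = 67 - 40579 = -40512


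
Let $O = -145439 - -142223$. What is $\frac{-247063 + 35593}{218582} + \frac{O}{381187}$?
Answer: $- \frac{5808041043}{5951472631} \approx -0.9759$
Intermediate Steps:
$O = -3216$ ($O = -145439 + 142223 = -3216$)
$\frac{-247063 + 35593}{218582} + \frac{O}{381187} = \frac{-247063 + 35593}{218582} - \frac{3216}{381187} = \left(-211470\right) \frac{1}{218582} - \frac{3216}{381187} = - \frac{15105}{15613} - \frac{3216}{381187} = - \frac{5808041043}{5951472631}$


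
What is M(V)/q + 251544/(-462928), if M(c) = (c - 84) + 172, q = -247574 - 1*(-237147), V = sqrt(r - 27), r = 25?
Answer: -332948369/603368782 - I*sqrt(2)/10427 ≈ -0.55182 - 0.00013563*I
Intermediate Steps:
V = I*sqrt(2) (V = sqrt(25 - 27) = sqrt(-2) = I*sqrt(2) ≈ 1.4142*I)
q = -10427 (q = -247574 + 237147 = -10427)
M(c) = 88 + c (M(c) = (-84 + c) + 172 = 88 + c)
M(V)/q + 251544/(-462928) = (88 + I*sqrt(2))/(-10427) + 251544/(-462928) = (88 + I*sqrt(2))*(-1/10427) + 251544*(-1/462928) = (-88/10427 - I*sqrt(2)/10427) - 31443/57866 = -332948369/603368782 - I*sqrt(2)/10427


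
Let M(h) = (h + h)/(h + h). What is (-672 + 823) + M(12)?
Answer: 152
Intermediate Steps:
M(h) = 1 (M(h) = (2*h)/((2*h)) = (2*h)*(1/(2*h)) = 1)
(-672 + 823) + M(12) = (-672 + 823) + 1 = 151 + 1 = 152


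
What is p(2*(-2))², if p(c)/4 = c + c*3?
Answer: 4096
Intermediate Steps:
p(c) = 16*c (p(c) = 4*(c + c*3) = 4*(c + 3*c) = 4*(4*c) = 16*c)
p(2*(-2))² = (16*(2*(-2)))² = (16*(-4))² = (-64)² = 4096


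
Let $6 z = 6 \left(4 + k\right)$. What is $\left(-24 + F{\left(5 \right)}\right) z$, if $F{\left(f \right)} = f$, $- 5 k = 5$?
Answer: $-57$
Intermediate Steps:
$k = -1$ ($k = \left(- \frac{1}{5}\right) 5 = -1$)
$z = 3$ ($z = \frac{6 \left(4 - 1\right)}{6} = \frac{6 \cdot 3}{6} = \frac{1}{6} \cdot 18 = 3$)
$\left(-24 + F{\left(5 \right)}\right) z = \left(-24 + 5\right) 3 = \left(-19\right) 3 = -57$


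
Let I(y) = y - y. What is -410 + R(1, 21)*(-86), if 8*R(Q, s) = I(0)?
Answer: -410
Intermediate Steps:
I(y) = 0
R(Q, s) = 0 (R(Q, s) = (1/8)*0 = 0)
-410 + R(1, 21)*(-86) = -410 + 0*(-86) = -410 + 0 = -410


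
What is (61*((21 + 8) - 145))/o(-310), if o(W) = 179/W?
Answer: 2193560/179 ≈ 12255.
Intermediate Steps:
(61*((21 + 8) - 145))/o(-310) = (61*((21 + 8) - 145))/((179/(-310))) = (61*(29 - 145))/((179*(-1/310))) = (61*(-116))/(-179/310) = -7076*(-310/179) = 2193560/179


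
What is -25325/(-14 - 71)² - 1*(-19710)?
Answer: 5695177/289 ≈ 19707.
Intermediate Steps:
-25325/(-14 - 71)² - 1*(-19710) = -25325/((-85)²) + 19710 = -25325/7225 + 19710 = -25325*1/7225 + 19710 = -1013/289 + 19710 = 5695177/289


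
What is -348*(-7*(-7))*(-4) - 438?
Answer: 67770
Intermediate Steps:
-348*(-7*(-7))*(-4) - 438 = -17052*(-4) - 438 = -348*(-196) - 438 = 68208 - 438 = 67770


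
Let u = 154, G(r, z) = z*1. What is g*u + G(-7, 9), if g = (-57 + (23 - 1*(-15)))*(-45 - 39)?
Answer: 245793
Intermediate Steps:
G(r, z) = z
g = 1596 (g = (-57 + (23 + 15))*(-84) = (-57 + 38)*(-84) = -19*(-84) = 1596)
g*u + G(-7, 9) = 1596*154 + 9 = 245784 + 9 = 245793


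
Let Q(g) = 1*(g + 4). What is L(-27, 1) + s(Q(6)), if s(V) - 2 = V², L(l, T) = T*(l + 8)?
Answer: 83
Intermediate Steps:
Q(g) = 4 + g (Q(g) = 1*(4 + g) = 4 + g)
L(l, T) = T*(8 + l)
s(V) = 2 + V²
L(-27, 1) + s(Q(6)) = 1*(8 - 27) + (2 + (4 + 6)²) = 1*(-19) + (2 + 10²) = -19 + (2 + 100) = -19 + 102 = 83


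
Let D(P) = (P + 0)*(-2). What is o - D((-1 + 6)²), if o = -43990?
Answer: -43940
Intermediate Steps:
D(P) = -2*P (D(P) = P*(-2) = -2*P)
o - D((-1 + 6)²) = -43990 - (-2)*(-1 + 6)² = -43990 - (-2)*5² = -43990 - (-2)*25 = -43990 - 1*(-50) = -43990 + 50 = -43940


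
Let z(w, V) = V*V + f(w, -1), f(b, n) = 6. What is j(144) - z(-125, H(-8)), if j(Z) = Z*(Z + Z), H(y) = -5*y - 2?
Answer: 40022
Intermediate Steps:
H(y) = -2 - 5*y
j(Z) = 2*Z² (j(Z) = Z*(2*Z) = 2*Z²)
z(w, V) = 6 + V² (z(w, V) = V*V + 6 = V² + 6 = 6 + V²)
j(144) - z(-125, H(-8)) = 2*144² - (6 + (-2 - 5*(-8))²) = 2*20736 - (6 + (-2 + 40)²) = 41472 - (6 + 38²) = 41472 - (6 + 1444) = 41472 - 1*1450 = 41472 - 1450 = 40022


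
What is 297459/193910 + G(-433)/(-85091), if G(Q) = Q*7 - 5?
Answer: 25899794529/16499995810 ≈ 1.5697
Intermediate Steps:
G(Q) = -5 + 7*Q (G(Q) = 7*Q - 5 = -5 + 7*Q)
297459/193910 + G(-433)/(-85091) = 297459/193910 + (-5 + 7*(-433))/(-85091) = 297459*(1/193910) + (-5 - 3031)*(-1/85091) = 297459/193910 - 3036*(-1/85091) = 297459/193910 + 3036/85091 = 25899794529/16499995810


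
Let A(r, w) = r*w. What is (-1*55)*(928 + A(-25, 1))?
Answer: -49665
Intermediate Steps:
(-1*55)*(928 + A(-25, 1)) = (-1*55)*(928 - 25*1) = -55*(928 - 25) = -55*903 = -49665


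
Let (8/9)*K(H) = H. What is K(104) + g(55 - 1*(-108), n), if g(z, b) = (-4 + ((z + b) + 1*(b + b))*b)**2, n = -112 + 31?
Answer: 41938693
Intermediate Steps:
K(H) = 9*H/8
n = -81
g(z, b) = (-4 + b*(z + 3*b))**2 (g(z, b) = (-4 + ((b + z) + 1*(2*b))*b)**2 = (-4 + ((b + z) + 2*b)*b)**2 = (-4 + (z + 3*b)*b)**2 = (-4 + b*(z + 3*b))**2)
K(104) + g(55 - 1*(-108), n) = (9/8)*104 + (-4 + 3*(-81)**2 - 81*(55 - 1*(-108)))**2 = 117 + (-4 + 3*6561 - 81*(55 + 108))**2 = 117 + (-4 + 19683 - 81*163)**2 = 117 + (-4 + 19683 - 13203)**2 = 117 + 6476**2 = 117 + 41938576 = 41938693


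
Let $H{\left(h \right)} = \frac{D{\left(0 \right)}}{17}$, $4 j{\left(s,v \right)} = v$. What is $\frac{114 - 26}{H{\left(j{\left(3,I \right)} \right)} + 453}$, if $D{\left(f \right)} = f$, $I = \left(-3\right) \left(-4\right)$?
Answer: $\frac{88}{453} \approx 0.19426$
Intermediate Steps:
$I = 12$
$j{\left(s,v \right)} = \frac{v}{4}$
$H{\left(h \right)} = 0$ ($H{\left(h \right)} = \frac{0}{17} = 0 \cdot \frac{1}{17} = 0$)
$\frac{114 - 26}{H{\left(j{\left(3,I \right)} \right)} + 453} = \frac{114 - 26}{0 + 453} = \frac{88}{453}$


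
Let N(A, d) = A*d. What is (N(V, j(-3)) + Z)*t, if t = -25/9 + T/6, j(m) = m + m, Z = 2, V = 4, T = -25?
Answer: 1375/9 ≈ 152.78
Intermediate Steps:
j(m) = 2*m
t = -125/18 (t = -25/9 - 25/6 = -125/18 ≈ -6.9444)
(N(V, j(-3)) + Z)*t = (4*(2*(-3)) + 2)*(-125/18) = (4*(-6) + 2)*(-125/18) = (-24 + 2)*(-125/18) = -22*(-125/18) = 1375/9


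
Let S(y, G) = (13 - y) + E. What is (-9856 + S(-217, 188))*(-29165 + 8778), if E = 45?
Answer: 195327847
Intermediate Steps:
S(y, G) = 58 - y (S(y, G) = (13 - y) + 45 = 58 - y)
(-9856 + S(-217, 188))*(-29165 + 8778) = (-9856 + (58 - 1*(-217)))*(-29165 + 8778) = (-9856 + (58 + 217))*(-20387) = (-9856 + 275)*(-20387) = -9581*(-20387) = 195327847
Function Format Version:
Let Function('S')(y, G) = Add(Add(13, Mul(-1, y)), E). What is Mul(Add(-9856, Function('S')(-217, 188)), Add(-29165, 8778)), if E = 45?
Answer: 195327847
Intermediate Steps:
Function('S')(y, G) = Add(58, Mul(-1, y)) (Function('S')(y, G) = Add(Add(13, Mul(-1, y)), 45) = Add(58, Mul(-1, y)))
Mul(Add(-9856, Function('S')(-217, 188)), Add(-29165, 8778)) = Mul(Add(-9856, Add(58, Mul(-1, -217))), Add(-29165, 8778)) = Mul(Add(-9856, Add(58, 217)), -20387) = Mul(Add(-9856, 275), -20387) = Mul(-9581, -20387) = 195327847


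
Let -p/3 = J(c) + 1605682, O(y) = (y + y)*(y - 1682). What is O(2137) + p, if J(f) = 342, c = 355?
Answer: -2873402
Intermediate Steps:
O(y) = 2*y*(-1682 + y) (O(y) = (2*y)*(-1682 + y) = 2*y*(-1682 + y))
p = -4818072 (p = -3*(342 + 1605682) = -3*1606024 = -4818072)
O(2137) + p = 2*2137*(-1682 + 2137) - 4818072 = 2*2137*455 - 4818072 = 1944670 - 4818072 = -2873402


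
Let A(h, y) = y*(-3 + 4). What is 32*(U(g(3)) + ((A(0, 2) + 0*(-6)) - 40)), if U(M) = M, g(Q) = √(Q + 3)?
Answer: -1216 + 32*√6 ≈ -1137.6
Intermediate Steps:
A(h, y) = y (A(h, y) = y*1 = y)
g(Q) = √(3 + Q)
32*(U(g(3)) + ((A(0, 2) + 0*(-6)) - 40)) = 32*(√(3 + 3) + ((2 + 0*(-6)) - 40)) = 32*(√6 + ((2 + 0) - 40)) = 32*(√6 + (2 - 40)) = 32*(√6 - 38) = 32*(-38 + √6) = -1216 + 32*√6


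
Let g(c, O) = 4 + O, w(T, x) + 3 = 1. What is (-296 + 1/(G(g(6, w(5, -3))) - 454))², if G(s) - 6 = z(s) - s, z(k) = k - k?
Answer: 17742506401/202500 ≈ 87617.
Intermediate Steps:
w(T, x) = -2 (w(T, x) = -3 + 1 = -2)
z(k) = 0
G(s) = 6 - s (G(s) = 6 + (0 - s) = 6 - s)
(-296 + 1/(G(g(6, w(5, -3))) - 454))² = (-296 + 1/((6 - (4 - 2)) - 454))² = (-296 + 1/((6 - 1*2) - 454))² = (-296 + 1/((6 - 2) - 454))² = (-296 + 1/(4 - 454))² = (-296 + 1/(-450))² = (-296 - 1/450)² = (-133201/450)² = 17742506401/202500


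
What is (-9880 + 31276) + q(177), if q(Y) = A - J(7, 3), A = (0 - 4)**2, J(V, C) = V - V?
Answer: 21412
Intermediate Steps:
J(V, C) = 0
A = 16 (A = (-4)**2 = 16)
q(Y) = 16 (q(Y) = 16 - 1*0 = 16 + 0 = 16)
(-9880 + 31276) + q(177) = (-9880 + 31276) + 16 = 21396 + 16 = 21412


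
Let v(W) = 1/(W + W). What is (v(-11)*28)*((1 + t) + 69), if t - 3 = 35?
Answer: -1512/11 ≈ -137.45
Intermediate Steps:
v(W) = 1/(2*W)
t = 38 (t = 3 + 35 = 38)
(v(-11)*28)*((1 + t) + 69) = (((½)/(-11))*28)*((1 + 38) + 69) = (((½)*(-1/11))*28)*(39 + 69) = -1/22*28*108 = -14/11*108 = -1512/11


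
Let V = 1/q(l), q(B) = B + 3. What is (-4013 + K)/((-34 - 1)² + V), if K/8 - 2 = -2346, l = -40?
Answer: -842305/45324 ≈ -18.584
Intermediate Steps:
q(B) = 3 + B
V = -1/37 (V = 1/(3 - 40) = 1/(-37) = -1/37 ≈ -0.027027)
K = -18752 (K = 16 + 8*(-2346) = 16 - 18768 = -18752)
(-4013 + K)/((-34 - 1)² + V) = (-4013 - 18752)/((-34 - 1)² - 1/37) = -22765/((-35)² - 1/37) = -22765/(1225 - 1/37) = -22765/45324/37 = -22765*37/45324 = -842305/45324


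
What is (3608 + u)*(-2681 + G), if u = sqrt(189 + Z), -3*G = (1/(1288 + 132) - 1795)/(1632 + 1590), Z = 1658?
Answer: -1843893777319/190635 - 4088456269*sqrt(1847)/1525080 ≈ -9.7876e+6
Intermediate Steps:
G = 283211/1525080 (G = -(1/(1288 + 132) - 1795)/(3*(1632 + 1590)) = -(1/1420 - 1795)/(3*3222) = -(-849633)/(1420*3222) = -1/3*(-283211/508360) = 283211/1525080 ≈ 0.18570)
u = sqrt(1847) (u = sqrt(189 + 1658) = sqrt(1847) ≈ 42.977)
(3608 + u)*(-2681 + G) = (3608 + sqrt(1847))*(-2681 + 283211/1525080) = (3608 + sqrt(1847))*(-4088456269/1525080) = -1843893777319/190635 - 4088456269*sqrt(1847)/1525080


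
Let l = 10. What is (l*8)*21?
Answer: 1680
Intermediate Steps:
(l*8)*21 = (10*8)*21 = 80*21 = 1680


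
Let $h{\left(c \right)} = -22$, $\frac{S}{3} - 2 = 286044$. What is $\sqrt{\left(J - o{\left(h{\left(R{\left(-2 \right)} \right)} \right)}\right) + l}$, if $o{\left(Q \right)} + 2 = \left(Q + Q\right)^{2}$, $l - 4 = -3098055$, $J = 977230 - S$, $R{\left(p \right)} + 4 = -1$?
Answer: $i \sqrt{2980893} \approx 1726.5 i$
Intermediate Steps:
$S = 858138$ ($S = 6 + 3 \cdot 286044 = 6 + 858132 = 858138$)
$R{\left(p \right)} = -5$ ($R{\left(p \right)} = -4 - 1 = -5$)
$J = 119092$ ($J = 977230 - 858138 = 119092$)
$l = -3098051$ ($l = 4 - 3098055 = -3098051$)
$o{\left(Q \right)} = -2 + 4 Q^{2}$ ($o{\left(Q \right)} = -2 + \left(Q + Q\right)^{2} = -2 + \left(2 Q\right)^{2} = -2 + 4 Q^{2}$)
$\sqrt{\left(J - o{\left(h{\left(R{\left(-2 \right)} \right)} \right)}\right) + l} = \sqrt{\left(119092 - \left(-2 + 4 \left(-22\right)^{2}\right)\right) - 3098051} = \sqrt{\left(119092 - \left(-2 + 4 \cdot 484\right)\right) - 3098051} = \sqrt{\left(119092 - \left(-2 + 1936\right)\right) - 3098051} = \sqrt{\left(119092 - 1934\right) - 3098051} = \sqrt{117158 - 3098051} = \sqrt{-2980893} = i \sqrt{2980893}$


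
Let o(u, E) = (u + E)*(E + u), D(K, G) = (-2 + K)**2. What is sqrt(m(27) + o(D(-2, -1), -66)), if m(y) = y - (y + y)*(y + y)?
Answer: I*sqrt(389) ≈ 19.723*I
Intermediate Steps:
o(u, E) = (E + u)**2 (o(u, E) = (E + u)*(E + u) = (E + u)**2)
m(y) = y - 4*y**2 (m(y) = y - 2*y*2*y = y - 4*y**2)
sqrt(m(27) + o(D(-2, -1), -66)) = sqrt(27*(1 - 4*27) + (-66 + (-2 - 2)**2)**2) = sqrt(27*(1 - 108) + (-66 + (-4)**2)**2) = sqrt(27*(-107) + (-66 + 16)**2) = sqrt(-2889 + (-50)**2) = sqrt(-2889 + 2500) = sqrt(-389) = I*sqrt(389)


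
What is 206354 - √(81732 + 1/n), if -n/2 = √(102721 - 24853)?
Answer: 206354 - √(1529555206032 - 721*√2163)/4326 ≈ 2.0607e+5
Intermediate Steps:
n = -12*√2163 (n = -2*√(102721 - 24853) = -12*√2163 ≈ -558.10)
206354 - √(81732 + 1/n) = 206354 - √(81732 + 1/(-12*√2163)) = 206354 - √(81732 - √2163/25956)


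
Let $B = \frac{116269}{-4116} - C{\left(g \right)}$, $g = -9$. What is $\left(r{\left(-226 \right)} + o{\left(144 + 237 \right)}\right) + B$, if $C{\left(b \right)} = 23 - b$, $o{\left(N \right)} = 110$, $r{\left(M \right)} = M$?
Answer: $- \frac{725437}{4116} \approx -176.25$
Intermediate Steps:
$B = - \frac{247981}{4116}$ ($B = \frac{116269}{-4116} - \left(23 - -9\right) = 116269 \left(- \frac{1}{4116}\right) - \left(23 + 9\right) = - \frac{116269}{4116} - 32 = - \frac{247981}{4116} \approx -60.248$)
$\left(r{\left(-226 \right)} + o{\left(144 + 237 \right)}\right) + B = \left(-226 + 110\right) - \frac{247981}{4116} = -116 - \frac{247981}{4116} = - \frac{725437}{4116}$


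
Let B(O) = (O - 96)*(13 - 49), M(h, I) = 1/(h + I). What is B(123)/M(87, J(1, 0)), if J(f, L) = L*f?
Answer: -84564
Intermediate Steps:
M(h, I) = 1/(I + h)
B(O) = 3456 - 36*O (B(O) = (-96 + O)*(-36) = 3456 - 36*O)
B(123)/M(87, J(1, 0)) = (3456 - 36*123)/(1/(0*1 + 87)) = (3456 - 4428)/(1/(0 + 87)) = -972/(1/87) = -972/1/87 = -972*87 = -84564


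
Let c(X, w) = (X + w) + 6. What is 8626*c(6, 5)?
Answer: 146642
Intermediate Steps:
c(X, w) = 6 + X + w
8626*c(6, 5) = 8626*(6 + 6 + 5) = 8626*17 = 146642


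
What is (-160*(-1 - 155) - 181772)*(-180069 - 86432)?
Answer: 41790554812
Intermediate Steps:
(-160*(-1 - 155) - 181772)*(-180069 - 86432) = (-160*(-156) - 181772)*(-266501) = (24960 - 181772)*(-266501) = -156812*(-266501) = 41790554812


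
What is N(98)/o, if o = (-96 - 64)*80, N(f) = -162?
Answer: 81/6400 ≈ 0.012656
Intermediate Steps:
o = -12800 (o = -160*80 = -12800)
N(98)/o = -162/(-12800) = -162*(-1/12800) = 81/6400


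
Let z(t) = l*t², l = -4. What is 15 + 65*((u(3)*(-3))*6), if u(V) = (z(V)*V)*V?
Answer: 379095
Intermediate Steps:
z(t) = -4*t²
u(V) = -4*V⁴ (u(V) = ((-4*V²)*V)*V = (-4*V³)*V = -4*V⁴)
15 + 65*((u(3)*(-3))*6) = 15 + 65*((-4*3⁴*(-3))*6) = 15 + 65*((-4*81*(-3))*6) = 15 + 65*(-324*(-3)*6) = 15 + 65*(972*6) = 15 + 65*5832 = 15 + 379080 = 379095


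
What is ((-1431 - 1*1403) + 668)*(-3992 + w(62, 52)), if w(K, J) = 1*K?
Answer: 8512380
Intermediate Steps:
w(K, J) = K
((-1431 - 1*1403) + 668)*(-3992 + w(62, 52)) = ((-1431 - 1*1403) + 668)*(-3992 + 62) = ((-1431 - 1403) + 668)*(-3930) = (-2834 + 668)*(-3930) = -2166*(-3930) = 8512380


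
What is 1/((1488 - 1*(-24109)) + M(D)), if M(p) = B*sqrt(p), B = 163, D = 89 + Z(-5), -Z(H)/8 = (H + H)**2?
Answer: 25597/674096968 - 489*I*sqrt(79)/674096968 ≈ 3.7972e-5 - 6.4476e-6*I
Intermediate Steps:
Z(H) = -32*H**2 (Z(H) = -8*(H + H)**2 = -8*4*H**2 = -32*H**2)
D = -711 (D = 89 - 32*(-5)**2 = 89 - 32*25 = 89 - 800 = -711)
M(p) = 163*sqrt(p)
1/((1488 - 1*(-24109)) + M(D)) = 1/((1488 - 1*(-24109)) + 163*sqrt(-711)) = 1/((1488 + 24109) + 163*(3*I*sqrt(79))) = 1/(25597 + 489*I*sqrt(79))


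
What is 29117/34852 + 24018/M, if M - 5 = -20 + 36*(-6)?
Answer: -276783103/2683604 ≈ -103.14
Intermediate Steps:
M = -231 (M = 5 + (-20 + 36*(-6)) = 5 + (-20 - 216) = 5 - 236 = -231)
29117/34852 + 24018/M = 29117/34852 + 24018/(-231) = 29117*(1/34852) + 24018*(-1/231) = 29117/34852 - 8006/77 = -276783103/2683604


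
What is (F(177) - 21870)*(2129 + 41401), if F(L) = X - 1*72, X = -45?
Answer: -957094110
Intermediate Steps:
F(L) = -117 (F(L) = -45 - 1*72 = -45 - 72 = -117)
(F(177) - 21870)*(2129 + 41401) = (-117 - 21870)*(2129 + 41401) = -21987*43530 = -957094110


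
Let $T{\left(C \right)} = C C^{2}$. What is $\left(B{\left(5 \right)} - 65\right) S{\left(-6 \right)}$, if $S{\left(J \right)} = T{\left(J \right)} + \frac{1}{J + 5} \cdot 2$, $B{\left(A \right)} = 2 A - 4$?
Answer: $12862$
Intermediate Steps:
$T{\left(C \right)} = C^{3}$
$B{\left(A \right)} = -4 + 2 A$
$S{\left(J \right)} = J^{3} + \frac{2}{5 + J}$ ($S{\left(J \right)} = J^{3} + \frac{1}{J + 5} \cdot 2 = J^{3} + \frac{1}{5 + J} 2 = J^{3} + \frac{2}{5 + J}$)
$\left(B{\left(5 \right)} - 65\right) S{\left(-6 \right)} = \left(\left(-4 + 2 \cdot 5\right) - 65\right) \frac{2 + \left(-6\right)^{4} + 5 \left(-6\right)^{3}}{5 - 6} = \left(\left(-4 + 10\right) - 65\right) \frac{2 + 1296 + 5 \left(-216\right)}{-1} = \left(6 - 65\right) \left(- (2 + 1296 - 1080)\right) = - 59 \left(\left(-1\right) 218\right) = \left(-59\right) \left(-218\right) = 12862$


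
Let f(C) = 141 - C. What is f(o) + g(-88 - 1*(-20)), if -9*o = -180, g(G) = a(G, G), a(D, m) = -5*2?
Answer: 111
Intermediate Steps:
a(D, m) = -10
g(G) = -10
o = 20 (o = -⅑*(-180) = 20)
f(o) + g(-88 - 1*(-20)) = (141 - 1*20) - 10 = (141 - 20) - 10 = 121 - 10 = 111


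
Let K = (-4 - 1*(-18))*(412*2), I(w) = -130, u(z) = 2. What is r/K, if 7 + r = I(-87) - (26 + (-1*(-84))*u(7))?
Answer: -331/11536 ≈ -0.028693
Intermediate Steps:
K = 11536 (K = (-4 + 18)*824 = 14*824 = 11536)
r = -331 (r = -7 + (-130 - (26 - 1*(-84)*2)) = -7 + (-130 - (26 + 84*2)) = -7 + (-130 - (26 + 168)) = -7 + (-130 - 1*194) = -7 + (-130 - 194) = -7 - 324 = -331)
r/K = -331/11536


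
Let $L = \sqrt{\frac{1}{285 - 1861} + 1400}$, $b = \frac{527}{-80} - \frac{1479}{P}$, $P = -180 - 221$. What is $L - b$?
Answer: $\frac{93007}{32080} + \frac{\sqrt{869321206}}{788} \approx 40.316$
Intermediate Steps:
$P = -401$ ($P = -180 - 221 = -401$)
$b = - \frac{93007}{32080}$ ($b = \frac{527}{-80} - \frac{1479}{-401} = 527 \left(- \frac{1}{80}\right) - - \frac{1479}{401} = - \frac{527}{80} + \frac{1479}{401} = - \frac{93007}{32080} \approx -2.8992$)
$L = \frac{\sqrt{869321206}}{788}$ ($L = \sqrt{\frac{1}{-1576} + 1400} = \sqrt{- \frac{1}{1576} + 1400} = \sqrt{\frac{2206399}{1576}} = \frac{\sqrt{869321206}}{788} \approx 37.417$)
$L - b = \frac{\sqrt{869321206}}{788} - - \frac{93007}{32080} = \frac{\sqrt{869321206}}{788} + \frac{93007}{32080} = \frac{93007}{32080} + \frac{\sqrt{869321206}}{788}$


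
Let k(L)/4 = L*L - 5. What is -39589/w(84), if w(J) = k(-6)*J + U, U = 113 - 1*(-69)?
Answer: -39589/10598 ≈ -3.7355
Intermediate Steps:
k(L) = -20 + 4*L² (k(L) = 4*(L*L - 5) = 4*(L² - 5) = 4*(-5 + L²) = -20 + 4*L²)
U = 182 (U = 113 + 69 = 182)
w(J) = 182 + 124*J (w(J) = (-20 + 4*(-6)²)*J + 182 = (-20 + 4*36)*J + 182 = (-20 + 144)*J + 182 = 124*J + 182 = 182 + 124*J)
-39589/w(84) = -39589/(182 + 124*84) = -39589/(182 + 10416) = -39589/10598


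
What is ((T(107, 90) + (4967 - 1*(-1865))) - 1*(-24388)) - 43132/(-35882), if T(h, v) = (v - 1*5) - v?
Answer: 560049881/17941 ≈ 31216.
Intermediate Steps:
T(h, v) = -5 (T(h, v) = (v - 5) - v = (-5 + v) - v = -5)
((T(107, 90) + (4967 - 1*(-1865))) - 1*(-24388)) - 43132/(-35882) = ((-5 + (4967 - 1*(-1865))) - 1*(-24388)) - 43132/(-35882) = ((-5 + (4967 + 1865)) + 24388) - 43132*(-1/35882) = ((-5 + 6832) + 24388) + 21566/17941 = (6827 + 24388) + 21566/17941 = 31215 + 21566/17941 = 560049881/17941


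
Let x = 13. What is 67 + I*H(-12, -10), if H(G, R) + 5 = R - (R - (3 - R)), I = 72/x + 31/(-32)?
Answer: 5385/52 ≈ 103.56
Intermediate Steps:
I = 1901/416 (I = 72/13 + 31/(-32) = 72*(1/13) + 31*(-1/32) = 72/13 - 31/32 = 1901/416 ≈ 4.5697)
H(G, R) = -2 - R (H(G, R) = -5 + (R - (R - (3 - R))) = -5 + (R - (R + (-3 + R))) = -5 + (R - (-3 + 2*R)) = -5 + (R + (3 - 2*R)) = -5 + (3 - R) = -2 - R)
67 + I*H(-12, -10) = 67 + 1901*(-2 - 1*(-10))/416 = 67 + 1901*(-2 + 10)/416 = 67 + (1901/416)*8 = 67 + 1901/52 = 5385/52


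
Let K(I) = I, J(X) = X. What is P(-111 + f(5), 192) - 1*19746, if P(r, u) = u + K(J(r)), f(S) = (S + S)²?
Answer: -19565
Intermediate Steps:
f(S) = 4*S² (f(S) = (2*S)² = 4*S²)
P(r, u) = r + u (P(r, u) = u + r = r + u)
P(-111 + f(5), 192) - 1*19746 = ((-111 + 4*5²) + 192) - 1*19746 = ((-111 + 4*25) + 192) - 19746 = ((-111 + 100) + 192) - 19746 = (-11 + 192) - 19746 = 181 - 19746 = -19565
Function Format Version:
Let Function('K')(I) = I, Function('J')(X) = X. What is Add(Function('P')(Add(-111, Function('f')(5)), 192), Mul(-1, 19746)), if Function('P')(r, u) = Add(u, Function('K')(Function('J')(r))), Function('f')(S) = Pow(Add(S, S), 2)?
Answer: -19565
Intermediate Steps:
Function('f')(S) = Mul(4, Pow(S, 2)) (Function('f')(S) = Pow(Mul(2, S), 2) = Mul(4, Pow(S, 2)))
Function('P')(r, u) = Add(r, u) (Function('P')(r, u) = Add(u, r) = Add(r, u))
Add(Function('P')(Add(-111, Function('f')(5)), 192), Mul(-1, 19746)) = Add(Add(Add(-111, Mul(4, Pow(5, 2))), 192), Mul(-1, 19746)) = Add(Add(Add(-111, Mul(4, 25)), 192), -19746) = Add(Add(Add(-111, 100), 192), -19746) = Add(Add(-11, 192), -19746) = Add(181, -19746) = -19565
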